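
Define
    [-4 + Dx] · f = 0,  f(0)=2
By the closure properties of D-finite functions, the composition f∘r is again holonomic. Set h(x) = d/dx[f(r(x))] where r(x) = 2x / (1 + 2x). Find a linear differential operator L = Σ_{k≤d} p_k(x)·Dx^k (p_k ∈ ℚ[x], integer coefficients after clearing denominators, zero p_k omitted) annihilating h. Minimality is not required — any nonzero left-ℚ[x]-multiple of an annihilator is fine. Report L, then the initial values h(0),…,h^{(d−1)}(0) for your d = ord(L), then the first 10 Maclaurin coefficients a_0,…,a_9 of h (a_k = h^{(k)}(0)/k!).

L = (4 - 8·x) + (-1 - 4·x - 4·x^2)·Dx  (order 1).
h: a_k = 16, 64, -64, -512/3, 1792/3, -11264/15, -17408/45, 1294336/315, -3395584/315, 48480256/2835, …
ICs: h(0) = 16.

f: a_k = 2, 8, 16, 64/3, 64/3, 256/15, 512/45, 2048/315, 1024/315, 4096/2835, …
h₀=f(r): pull back L_f along r ⇒ L₀.
Derive L from L₀ (diff closure).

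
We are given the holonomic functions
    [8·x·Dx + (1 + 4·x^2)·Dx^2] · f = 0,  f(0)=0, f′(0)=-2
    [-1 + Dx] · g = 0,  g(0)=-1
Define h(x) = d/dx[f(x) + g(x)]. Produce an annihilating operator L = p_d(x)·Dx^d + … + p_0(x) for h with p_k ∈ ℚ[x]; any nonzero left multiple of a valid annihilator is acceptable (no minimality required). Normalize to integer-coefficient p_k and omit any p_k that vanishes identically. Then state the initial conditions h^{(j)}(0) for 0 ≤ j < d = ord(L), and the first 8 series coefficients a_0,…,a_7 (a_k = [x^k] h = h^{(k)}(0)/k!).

L = (8 - 8·x - 96·x^2 - 32·x^3) + (-9 + 88·x^2 - 16·x^4)·Dx + (1 + 8·x + 8·x^2 + 32·x^3 + 16·x^4)·Dx^2  (order 2).
h: a_k = -3, -1, 15/2, -1/6, -769/24, -1/120, 92159/720, -1/5040, …
ICs: h(0) = -3, h′(0) = -1.

f: a_k = 0, -2, 0, 8/3, 0, -32/5, 0, 128/7, …
g: a_k = -1, -1, -1/2, -1/6, -1/24, -1/120, -1/720, -1/5040, …
h₀=f+g: left-lcm gives L₀, ord ≤ 3.
Derive L from L₀ (diff closure).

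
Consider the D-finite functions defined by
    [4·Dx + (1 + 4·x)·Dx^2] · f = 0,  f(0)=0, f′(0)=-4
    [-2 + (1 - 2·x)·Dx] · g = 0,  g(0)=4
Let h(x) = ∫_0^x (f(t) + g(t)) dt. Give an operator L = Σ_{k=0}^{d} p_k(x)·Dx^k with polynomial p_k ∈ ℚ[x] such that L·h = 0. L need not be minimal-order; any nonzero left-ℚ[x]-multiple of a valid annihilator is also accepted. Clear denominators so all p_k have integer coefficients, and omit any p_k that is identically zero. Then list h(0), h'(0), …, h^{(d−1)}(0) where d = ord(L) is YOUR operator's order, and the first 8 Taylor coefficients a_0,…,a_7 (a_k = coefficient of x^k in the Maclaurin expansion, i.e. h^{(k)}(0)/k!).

L = (-28 - 16·x)·Dx^2 + (1 - 40·x - 32·x^2)·Dx^3 + (1 + 3·x - 6·x^2 - 8·x^3)·Dx^4  (order 4).
h: a_k = 0, 4, 2, 8, 8/3, 128/5, -64/5, 2816/21, …
ICs: h(0) = 0, h′(0) = 4, h′′(0) = 4, h′′′(0) = 48.

f: a_k = 0, -4, 8, -64/3, 64, -1024/5, 2048/3, -16384/7, …
g: a_k = 4, 8, 16, 32, 64, 128, 256, 512, …
Weyl lclm of L_f,L_g ⇒ L₀ (ord ≤ 3).
Integrate: L := L₀·Dx.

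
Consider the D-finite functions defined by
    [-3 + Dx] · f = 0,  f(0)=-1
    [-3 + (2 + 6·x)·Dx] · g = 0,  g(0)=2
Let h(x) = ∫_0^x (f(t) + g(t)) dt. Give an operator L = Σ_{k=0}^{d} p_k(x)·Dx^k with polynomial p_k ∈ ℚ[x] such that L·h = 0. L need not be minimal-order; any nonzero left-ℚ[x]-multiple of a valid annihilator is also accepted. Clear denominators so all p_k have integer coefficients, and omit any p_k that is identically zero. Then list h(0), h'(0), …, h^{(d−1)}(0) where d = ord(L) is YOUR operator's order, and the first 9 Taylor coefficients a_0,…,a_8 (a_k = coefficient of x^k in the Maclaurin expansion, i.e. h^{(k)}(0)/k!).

L = (27 + 54·x)·Dx + (-15 - 72·x - 108·x^2)·Dx^2 + (2 + 18·x + 36·x^2)·Dx^3  (order 3).
h: a_k = 0, 1, 0, -9/4, -9/32, -621/320, 2403/1280, -79137/17920, 2510433/286720, …
ICs: h(0) = 0, h′(0) = 1, h′′(0) = 0.

f: a_k = -1, -3, -9/2, -9/2, -27/8, -81/40, -81/80, -243/560, -729/4480, …
g: a_k = 2, 3, -9/4, 27/8, -405/64, 1701/128, -15309/512, 72171/1024, -2814669/16384, …
Sum ⇒ L₀ = lclm(L_f,L_g) in ℚ(x)⟨Dx⟩.
h=∫h₀ ⇒ L = L₀·Dx.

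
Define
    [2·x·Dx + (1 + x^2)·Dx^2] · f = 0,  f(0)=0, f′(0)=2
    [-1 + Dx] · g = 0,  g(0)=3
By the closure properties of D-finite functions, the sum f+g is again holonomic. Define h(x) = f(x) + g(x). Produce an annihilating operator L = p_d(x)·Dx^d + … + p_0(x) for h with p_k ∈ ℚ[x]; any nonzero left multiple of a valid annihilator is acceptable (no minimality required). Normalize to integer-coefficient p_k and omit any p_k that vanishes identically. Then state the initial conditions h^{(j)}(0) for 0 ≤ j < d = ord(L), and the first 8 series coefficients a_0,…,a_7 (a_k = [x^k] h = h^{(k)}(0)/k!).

f: a_k = 0, 2, 0, -2/3, 0, 2/5, 0, -2/7, …
g: a_k = 3, 3, 3/2, 1/2, 1/8, 1/40, 1/240, 1/1680, …
h₀=f+g: left-lcm gives L₀, ord ≤ 3.
L = (2 - 4·x - 2·x^2)·Dx + (-3 + 3·x + x^2 - x^3)·Dx^2 + (1 + x + x^2 + x^3)·Dx^3  (order 3).
h: a_k = 3, 5, 3/2, -1/6, 1/8, 17/40, 1/240, -479/1680, …
ICs: h(0) = 3, h′(0) = 5, h′′(0) = 3.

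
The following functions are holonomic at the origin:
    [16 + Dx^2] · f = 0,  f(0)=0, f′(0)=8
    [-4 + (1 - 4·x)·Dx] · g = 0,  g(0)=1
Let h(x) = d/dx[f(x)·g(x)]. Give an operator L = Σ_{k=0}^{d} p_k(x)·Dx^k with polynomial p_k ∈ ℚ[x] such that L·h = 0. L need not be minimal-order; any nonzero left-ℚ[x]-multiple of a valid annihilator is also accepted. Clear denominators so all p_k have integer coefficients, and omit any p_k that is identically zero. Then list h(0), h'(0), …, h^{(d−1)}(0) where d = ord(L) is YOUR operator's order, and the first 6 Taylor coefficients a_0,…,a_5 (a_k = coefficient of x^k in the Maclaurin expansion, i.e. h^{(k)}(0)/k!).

f: a_k = 0, 8, 0, -64/3, 0, 256/15, …
g: a_k = 1, 4, 16, 64, 256, 1024, …
f·g: L₀ = L_f ⊗_s L_g, ord ≤ 2·1.
h₀' ⇒ L via d/dx closure of L₀.
L = (-16 - 128·x + 256·x^2) + (-8 + 32·x)·Dx + (1 - 8·x + 16·x^2)·Dx^2  (order 2).
h: a_k = 8, 64, 320, 5120/3, 25856/3, 206848/5, …
ICs: h(0) = 8, h′(0) = 64.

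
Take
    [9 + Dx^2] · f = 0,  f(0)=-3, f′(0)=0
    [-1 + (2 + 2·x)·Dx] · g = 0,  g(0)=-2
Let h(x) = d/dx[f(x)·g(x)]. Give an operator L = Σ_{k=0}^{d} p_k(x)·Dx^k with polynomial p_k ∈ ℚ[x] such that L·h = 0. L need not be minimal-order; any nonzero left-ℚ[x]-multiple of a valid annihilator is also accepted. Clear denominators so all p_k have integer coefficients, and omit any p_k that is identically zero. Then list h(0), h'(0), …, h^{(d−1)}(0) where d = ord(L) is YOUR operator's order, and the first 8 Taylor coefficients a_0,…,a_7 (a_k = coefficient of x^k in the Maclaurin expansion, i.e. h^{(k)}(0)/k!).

f: a_k = -3, 0, 27/2, 0, -81/8, 0, 243/80, 0, …
g: a_k = -2, -1, 1/4, -1/8, 5/64, -7/128, 21/512, -33/1024, …
Product ⇒ symmetric product L₀, ord ≤ 2.
h=h₀': d/dx-closure on L₀ ⇒ L.
L = (551 + 1968·x + 2712·x^2 + 1728·x^3 + 432·x^4) + (-44 - 140·x - 144·x^2 - 48·x^3)·Dx + (52 + 200·x + 292·x^2 + 192·x^3 + 48·x^4)·Dx^2  (order 2).
h: a_k = 3, -111/2, -315/8, 1497/16, 5505/128, -58941/1280, -86499/5120, 814203/71680, …
ICs: h(0) = 3, h′(0) = -111/2.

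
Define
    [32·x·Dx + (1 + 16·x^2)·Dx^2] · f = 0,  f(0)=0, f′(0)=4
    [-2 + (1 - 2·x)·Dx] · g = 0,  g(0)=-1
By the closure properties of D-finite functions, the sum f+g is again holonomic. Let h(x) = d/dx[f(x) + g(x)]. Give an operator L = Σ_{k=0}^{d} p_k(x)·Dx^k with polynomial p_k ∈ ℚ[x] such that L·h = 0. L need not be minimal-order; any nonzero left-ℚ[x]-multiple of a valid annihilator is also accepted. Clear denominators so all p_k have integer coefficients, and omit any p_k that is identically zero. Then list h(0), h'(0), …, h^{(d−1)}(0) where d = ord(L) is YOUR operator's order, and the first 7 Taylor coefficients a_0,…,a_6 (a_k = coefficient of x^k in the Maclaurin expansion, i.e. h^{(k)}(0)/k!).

L = (32 - 256·x - 1536·x^2) + (-14 + 32·x + 160·x^2 - 1536·x^3)·Dx + (1 + 6·x + 96·x^3 - 256·x^4)·Dx^2  (order 2).
h: a_k = 2, -8, -88, -64, 864, -384, -17280, …
ICs: h(0) = 2, h′(0) = -8.

f: a_k = 0, 4, 0, -64/3, 0, 1024/5, 0, …
g: a_k = -1, -2, -4, -8, -16, -32, -64, …
h₀=f+g: left-lcm gives L₀, ord ≤ 3.
h=h₀': d/dx-closure on L₀ ⇒ L.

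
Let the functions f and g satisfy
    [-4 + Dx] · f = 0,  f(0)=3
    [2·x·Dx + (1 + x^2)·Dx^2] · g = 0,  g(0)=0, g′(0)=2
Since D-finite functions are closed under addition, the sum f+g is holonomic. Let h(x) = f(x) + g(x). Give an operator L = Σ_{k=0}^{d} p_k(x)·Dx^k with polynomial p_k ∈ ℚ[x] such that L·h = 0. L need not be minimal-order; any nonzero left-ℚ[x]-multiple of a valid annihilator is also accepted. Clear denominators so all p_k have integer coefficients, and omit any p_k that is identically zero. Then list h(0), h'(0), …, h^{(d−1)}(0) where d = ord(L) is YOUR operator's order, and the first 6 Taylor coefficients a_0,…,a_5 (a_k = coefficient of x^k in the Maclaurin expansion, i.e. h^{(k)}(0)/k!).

L = (4 - 16·x - 12·x^2 - 16·x^3)·Dx + (-9 - 13·x^2 - 8·x^4)·Dx^2 + (2 + x + 4·x^2 + x^3 + 2·x^4)·Dx^3  (order 3).
h: a_k = 3, 14, 24, 94/3, 32, 26, …
ICs: h(0) = 3, h′(0) = 14, h′′(0) = 48.

f: a_k = 3, 12, 24, 32, 32, 128/5, …
g: a_k = 0, 2, 0, -2/3, 0, 2/5, …
Weyl lclm of L_f,L_g ⇒ L₀ (ord ≤ 3).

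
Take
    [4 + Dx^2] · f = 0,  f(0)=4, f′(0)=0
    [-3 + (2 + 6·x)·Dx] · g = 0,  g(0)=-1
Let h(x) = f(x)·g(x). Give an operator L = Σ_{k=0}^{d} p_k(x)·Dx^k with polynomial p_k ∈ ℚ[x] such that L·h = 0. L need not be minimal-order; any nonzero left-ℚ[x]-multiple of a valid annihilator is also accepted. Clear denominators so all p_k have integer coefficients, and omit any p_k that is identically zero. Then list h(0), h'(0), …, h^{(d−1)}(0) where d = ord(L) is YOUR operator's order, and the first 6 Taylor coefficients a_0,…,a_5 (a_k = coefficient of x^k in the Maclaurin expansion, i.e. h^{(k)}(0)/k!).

L = (43 + 96·x + 144·x^2) + (-12 - 36·x)·Dx + (4 + 24·x + 36·x^2)·Dx^2  (order 2).
h: a_k = -4, -6, 25/2, 21/4, 95/96, -1093/64, …
ICs: h(0) = -4, h′(0) = -6.

f: a_k = 4, 0, -8, 0, 8/3, 0, …
g: a_k = -1, -3/2, 9/8, -27/16, 405/128, -1701/256, …
Product ⇒ symmetric product L₀, ord ≤ 2.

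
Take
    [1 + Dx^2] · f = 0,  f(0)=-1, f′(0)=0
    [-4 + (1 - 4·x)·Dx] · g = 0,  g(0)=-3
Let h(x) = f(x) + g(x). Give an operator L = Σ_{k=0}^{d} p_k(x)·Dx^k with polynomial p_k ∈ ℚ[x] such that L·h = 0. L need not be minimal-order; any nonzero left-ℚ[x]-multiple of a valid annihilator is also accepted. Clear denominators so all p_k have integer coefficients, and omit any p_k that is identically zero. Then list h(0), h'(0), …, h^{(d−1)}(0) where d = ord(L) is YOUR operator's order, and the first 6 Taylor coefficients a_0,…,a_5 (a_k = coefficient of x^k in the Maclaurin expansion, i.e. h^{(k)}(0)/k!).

f: a_k = -1, 0, 1/2, 0, -1/24, 0, …
g: a_k = -3, -12, -48, -192, -768, -3072, …
Weyl lclm of L_f,L_g ⇒ L₀ (ord ≤ 3).
L = (-388 + 32·x - 64·x^2) + (33 - 140·x + 48·x^2 - 64·x^3)·Dx + (-388 + 32·x - 64·x^2)·Dx^2 + (33 - 140·x + 48·x^2 - 64·x^3)·Dx^3  (order 3).
h: a_k = -4, -12, -95/2, -192, -18433/24, -3072, …
ICs: h(0) = -4, h′(0) = -12, h′′(0) = -95.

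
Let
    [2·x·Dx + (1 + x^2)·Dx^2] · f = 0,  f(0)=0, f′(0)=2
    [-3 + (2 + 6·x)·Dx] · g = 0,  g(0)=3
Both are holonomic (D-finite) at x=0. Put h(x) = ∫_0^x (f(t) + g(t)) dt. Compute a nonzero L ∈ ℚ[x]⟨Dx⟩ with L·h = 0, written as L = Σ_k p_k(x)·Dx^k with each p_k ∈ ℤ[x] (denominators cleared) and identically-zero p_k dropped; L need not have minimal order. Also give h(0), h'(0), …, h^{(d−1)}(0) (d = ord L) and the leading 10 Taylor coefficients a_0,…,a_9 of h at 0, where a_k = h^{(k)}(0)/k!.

f: a_k = 0, 2, 0, -2/3, 0, 2/5, 0, -2/7, 0, 2/9, …
g: a_k = 3, 9/2, -27/8, 81/16, -1215/128, 5103/256, -45927/1024, 216513/2048, -8444007/32768, 42220035/65536, …
h₀=f+g: left-lcm gives L₀, ord ≤ 3.
h=∫h₀ ⇒ L = L₀·Dx.
L = (-12 - 90·x + 36·x^2 + 54·x^3)·Dx^2 + (-35 - 48·x - 102·x^2 + 144·x^3 + 189·x^4)·Dx^3 + (-6 - 10·x + 36·x^2 + 44·x^3 + 42·x^4 + 54·x^5)·Dx^4  (order 4).
h: a_k = 0, 3, 13/4, -9/8, 211/192, -243/128, 26027/7680, -6561/1024, 1511495/114688, -938223/32768, …
ICs: h(0) = 0, h′(0) = 3, h′′(0) = 13/2, h′′′(0) = -27/4.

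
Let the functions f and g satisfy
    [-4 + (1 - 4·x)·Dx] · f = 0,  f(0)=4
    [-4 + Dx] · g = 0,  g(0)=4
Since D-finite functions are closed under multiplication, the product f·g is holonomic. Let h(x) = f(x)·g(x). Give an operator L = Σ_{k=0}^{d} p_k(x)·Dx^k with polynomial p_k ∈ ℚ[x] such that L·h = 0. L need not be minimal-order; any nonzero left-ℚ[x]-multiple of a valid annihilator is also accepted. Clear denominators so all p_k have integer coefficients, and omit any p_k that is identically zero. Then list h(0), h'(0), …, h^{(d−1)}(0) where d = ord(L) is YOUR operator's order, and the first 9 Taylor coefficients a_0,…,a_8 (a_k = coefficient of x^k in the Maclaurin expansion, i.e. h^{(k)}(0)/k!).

L = (8 - 16·x) + (-1 + 4·x)·Dx  (order 1).
h: a_k = 16, 128, 640, 8192/3, 33280/3, 667648/15, 8015872/45, 44892160/63, 897851392/315, …
ICs: h(0) = 16.

f: a_k = 4, 16, 64, 256, 1024, 4096, 16384, 65536, 262144, …
g: a_k = 4, 16, 32, 128/3, 128/3, 512/15, 1024/45, 4096/315, 2048/315, …
L₀ := L_f ⊗_s L_g (sym. prod.), ord ≤ 1.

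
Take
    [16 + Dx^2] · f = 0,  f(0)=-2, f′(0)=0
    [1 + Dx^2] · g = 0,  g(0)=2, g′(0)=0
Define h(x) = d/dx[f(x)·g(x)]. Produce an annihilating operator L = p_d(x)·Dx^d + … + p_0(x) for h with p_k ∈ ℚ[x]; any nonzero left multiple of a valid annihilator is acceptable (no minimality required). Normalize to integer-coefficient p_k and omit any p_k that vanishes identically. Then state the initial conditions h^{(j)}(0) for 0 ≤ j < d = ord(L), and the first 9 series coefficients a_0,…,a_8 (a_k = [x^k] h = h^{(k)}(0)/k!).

L = 225 + 34·Dx^2 + Dx^4  (order 4).
h: a_k = 0, 68, 0, -706/3, 0, 8177/30, 0, -198593/1260, 0, …
ICs: h(0) = 0, h′(0) = 68, h′′(0) = 0, h′′′(0) = -1412.

f: a_k = -2, 0, 16, 0, -64/3, 0, 512/45, 0, -1024/315, …
g: a_k = 2, 0, -1, 0, 1/12, 0, -1/360, 0, 1/20160, …
f·g: L₀ = L_f ⊗_s L_g, ord ≤ 2·2.
Derive L from L₀ (diff closure).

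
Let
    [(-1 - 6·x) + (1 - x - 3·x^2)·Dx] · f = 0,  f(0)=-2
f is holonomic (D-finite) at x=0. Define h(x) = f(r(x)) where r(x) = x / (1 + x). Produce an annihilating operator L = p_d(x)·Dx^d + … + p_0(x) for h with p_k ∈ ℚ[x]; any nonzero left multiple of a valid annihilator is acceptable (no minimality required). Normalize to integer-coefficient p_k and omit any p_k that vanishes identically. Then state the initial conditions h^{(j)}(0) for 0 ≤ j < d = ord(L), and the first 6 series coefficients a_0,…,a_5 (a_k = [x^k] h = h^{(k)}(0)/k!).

L = (1 + 7·x) + (-1 - 2·x + 2·x^2 + 3·x^3)·Dx  (order 1).
h: a_k = -2, -2, -6, 0, -18, 18, …
ICs: h(0) = -2.

f: a_k = -2, -2, -8, -14, -38, -80, …
Substitute x→r, Dx→(1/r')Dx; clear ⇒ L₀.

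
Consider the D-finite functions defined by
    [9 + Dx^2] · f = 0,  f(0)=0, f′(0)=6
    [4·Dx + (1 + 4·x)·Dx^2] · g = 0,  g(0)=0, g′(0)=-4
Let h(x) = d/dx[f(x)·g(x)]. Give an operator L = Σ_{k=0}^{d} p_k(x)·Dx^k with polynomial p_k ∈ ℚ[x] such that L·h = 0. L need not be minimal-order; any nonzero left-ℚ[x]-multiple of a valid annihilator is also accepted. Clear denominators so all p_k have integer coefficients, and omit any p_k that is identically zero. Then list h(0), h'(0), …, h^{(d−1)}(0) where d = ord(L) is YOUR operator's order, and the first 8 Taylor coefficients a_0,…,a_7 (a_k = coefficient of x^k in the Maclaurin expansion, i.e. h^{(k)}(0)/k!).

f: a_k = 0, 6, 0, -9, 0, 81/20, 0, -243/280, …
g: a_k = 0, -4, 8, -64/3, 64, -1024/5, 2048/3, -16384/7, …
f·g: L₀ = L_f ⊗_s L_g, ord ≤ 2·2.
h₀' ⇒ L via d/dx closure of L₀.
L = (-153603 - 635688·x - 3184272·x^2 - 4292352·x^3 + 12503808·x^4 + 40310784·x^5 + 26873856·x^6) + (-47736 - 304992·x - 311040·x^2 + 2073600·x^3 + 7464960·x^4 + 5971968·x^5)·Dx + (-19110 - 88272·x - 352800·x^2 + 41472·x^3 + 3773952·x^4 + 8957952·x^5 + 5971968·x^6)·Dx^2 + (-5304 - 33888·x - 34560·x^2 + 230400·x^3 + 829440·x^4 + 663552·x^5)·Dx^3 + (-227 - 1960·x + 112·x^2 + 57600·x^3 + 264960·x^4 + 497664·x^5 + 331776·x^6)·Dx^4  (order 4).
h: a_k = 0, -48, 144, -368, 1560, -6318, 124334/5, -3439284/35, …
ICs: h(0) = 0, h′(0) = -48, h′′(0) = 288, h′′′(0) = -2208.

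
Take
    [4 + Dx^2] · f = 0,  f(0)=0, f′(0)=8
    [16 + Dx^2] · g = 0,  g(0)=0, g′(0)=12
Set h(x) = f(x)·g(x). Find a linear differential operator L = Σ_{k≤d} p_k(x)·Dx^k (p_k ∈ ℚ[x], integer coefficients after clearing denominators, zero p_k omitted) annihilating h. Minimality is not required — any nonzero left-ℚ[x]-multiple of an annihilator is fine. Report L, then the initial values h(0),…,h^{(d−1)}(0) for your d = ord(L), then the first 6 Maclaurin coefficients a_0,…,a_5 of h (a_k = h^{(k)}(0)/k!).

L = 144 + 40·Dx^2 + Dx^4  (order 4).
h: a_k = 0, 0, 96, 0, -320, 0, …
ICs: h(0) = 0, h′(0) = 0, h′′(0) = 192, h′′′(0) = 0.

f: a_k = 0, 8, 0, -16/3, 0, 16/15, …
g: a_k = 0, 12, 0, -32, 0, 128/5, …
f·g: L₀ = L_f ⊗_s L_g, ord ≤ 2·2.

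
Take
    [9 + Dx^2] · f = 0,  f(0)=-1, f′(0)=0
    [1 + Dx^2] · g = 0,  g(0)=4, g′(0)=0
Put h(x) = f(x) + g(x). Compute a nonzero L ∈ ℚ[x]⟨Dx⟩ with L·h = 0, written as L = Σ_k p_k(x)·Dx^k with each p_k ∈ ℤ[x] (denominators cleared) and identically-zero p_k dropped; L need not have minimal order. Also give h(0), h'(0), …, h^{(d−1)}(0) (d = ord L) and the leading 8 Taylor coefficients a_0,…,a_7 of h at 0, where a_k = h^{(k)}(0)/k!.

L = 9 + 10·Dx^2 + Dx^4  (order 4).
h: a_k = 3, 0, 5/2, 0, -77/24, 0, 145/144, 0, …
ICs: h(0) = 3, h′(0) = 0, h′′(0) = 5, h′′′(0) = 0.

f: a_k = -1, 0, 9/2, 0, -27/8, 0, 81/80, 0, …
g: a_k = 4, 0, -2, 0, 1/6, 0, -1/180, 0, …
L₀ := lclm(L_f,L_g); ord L₀ ≤ 2+2.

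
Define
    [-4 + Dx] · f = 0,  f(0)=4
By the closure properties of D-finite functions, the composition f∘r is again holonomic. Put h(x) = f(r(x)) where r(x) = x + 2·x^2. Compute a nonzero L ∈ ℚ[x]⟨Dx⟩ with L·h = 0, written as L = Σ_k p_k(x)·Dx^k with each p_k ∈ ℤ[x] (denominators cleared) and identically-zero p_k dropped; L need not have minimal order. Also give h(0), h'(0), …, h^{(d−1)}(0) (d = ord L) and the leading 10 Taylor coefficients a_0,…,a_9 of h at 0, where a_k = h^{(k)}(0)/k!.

f: a_k = 4, 16, 32, 128/3, 128/3, 512/15, 1024/45, 4096/315, 2048/315, 8192/2835, …
f∘r: x↦r, Dx↦Dx/r' in L_f ⇒ L₀.
L = (-4 - 16·x) + Dx  (order 1).
h: a_k = 4, 16, 64, 512/3, 1280/3, 13312/15, 77824/45, 950272/315, 1564672/315, 4292608/567, …
ICs: h(0) = 4.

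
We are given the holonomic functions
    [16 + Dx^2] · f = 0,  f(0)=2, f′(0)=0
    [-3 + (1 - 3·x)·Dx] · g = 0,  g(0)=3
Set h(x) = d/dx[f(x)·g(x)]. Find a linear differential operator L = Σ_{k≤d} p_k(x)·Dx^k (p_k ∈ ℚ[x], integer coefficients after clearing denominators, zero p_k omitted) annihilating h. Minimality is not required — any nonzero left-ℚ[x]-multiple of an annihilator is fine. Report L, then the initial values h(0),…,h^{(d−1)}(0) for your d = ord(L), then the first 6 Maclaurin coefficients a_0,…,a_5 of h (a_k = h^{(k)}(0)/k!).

f: a_k = 2, 0, -16, 0, 64/3, 0, …
g: a_k = 3, 9, 27, 81, 243, 729, …
Sym-product of L_f,L_g gives L₀ (≤ ord 2).
h₀' ⇒ L via d/dx closure of L₀.
L = (-2 - 96·x + 144·x^2) + (-6 + 18·x)·Dx + (1 - 6·x + 9·x^2)·Dx^2  (order 2).
h: a_k = 18, 12, 54, 472, 1770, 30836/5, …
ICs: h(0) = 18, h′(0) = 12.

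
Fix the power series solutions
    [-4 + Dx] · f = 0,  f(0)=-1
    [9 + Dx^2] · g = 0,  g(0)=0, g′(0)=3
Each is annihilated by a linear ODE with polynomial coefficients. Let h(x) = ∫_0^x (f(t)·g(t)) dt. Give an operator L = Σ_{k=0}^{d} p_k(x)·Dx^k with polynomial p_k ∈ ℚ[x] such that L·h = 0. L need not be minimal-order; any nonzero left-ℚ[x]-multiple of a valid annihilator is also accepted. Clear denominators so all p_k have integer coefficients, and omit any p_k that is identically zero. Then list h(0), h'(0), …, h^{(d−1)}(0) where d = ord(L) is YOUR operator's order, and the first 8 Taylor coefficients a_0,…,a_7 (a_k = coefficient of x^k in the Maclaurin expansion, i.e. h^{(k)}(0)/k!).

L = 25·Dx - 8·Dx^2 + Dx^3  (order 3).
h: a_k = 0, 0, -3/2, -4, -39/8, -14/5, 79/240, 143/70, …
ICs: h(0) = 0, h′(0) = 0, h′′(0) = -3.

f: a_k = -1, -4, -8, -32/3, -32/3, -128/15, -256/45, -1024/315, …
g: a_k = 0, 3, 0, -9/2, 0, 81/40, 0, -243/560, …
h₀=f·g: eliminate ⇒ L₀, order ≤ 1·2.
h=∫₀ˣh₀: take L = L₀·Dx.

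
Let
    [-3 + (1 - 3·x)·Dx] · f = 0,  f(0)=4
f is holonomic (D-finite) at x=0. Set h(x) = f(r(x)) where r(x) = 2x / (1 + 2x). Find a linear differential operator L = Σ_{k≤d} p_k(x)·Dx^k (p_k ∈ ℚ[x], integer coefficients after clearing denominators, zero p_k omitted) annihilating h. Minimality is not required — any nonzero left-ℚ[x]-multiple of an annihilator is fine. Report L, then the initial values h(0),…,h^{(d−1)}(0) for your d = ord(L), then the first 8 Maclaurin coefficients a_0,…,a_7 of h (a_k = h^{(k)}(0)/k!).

L = 6 + (-1 + 2·x + 8·x^2)·Dx  (order 1).
h: a_k = 4, 24, 96, 384, 1536, 6144, 24576, 98304, …
ICs: h(0) = 4.

f: a_k = 4, 12, 36, 108, 324, 972, 2916, 8748, …
h₀=f(r): pull back L_f along r ⇒ L₀.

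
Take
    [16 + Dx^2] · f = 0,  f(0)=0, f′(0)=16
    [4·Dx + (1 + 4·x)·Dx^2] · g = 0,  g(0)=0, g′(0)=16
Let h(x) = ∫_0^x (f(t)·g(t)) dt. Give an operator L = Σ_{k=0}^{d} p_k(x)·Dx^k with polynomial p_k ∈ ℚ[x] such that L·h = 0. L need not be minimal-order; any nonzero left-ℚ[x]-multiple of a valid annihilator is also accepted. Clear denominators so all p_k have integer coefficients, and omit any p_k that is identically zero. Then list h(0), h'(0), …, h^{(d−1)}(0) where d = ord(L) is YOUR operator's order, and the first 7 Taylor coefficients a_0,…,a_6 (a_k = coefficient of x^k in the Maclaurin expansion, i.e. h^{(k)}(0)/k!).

L = (-768 + 6144·x + 77824·x^2 + 262144·x^3 + 262144·x^4)·Dx + (256 + 5120·x + 24576·x^2 + 32768·x^3)·Dx^2 + (1280·x + 10752·x^2 + 32768·x^3 + 32768·x^4)·Dx^3 + (16 + 320·x + 1536·x^2 + 2048·x^3)·Dx^4 + (3 + 56·x + 368·x^2 + 1024·x^3 + 1024·x^4)·Dx^5  (order 5).
h: a_k = 0, 0, 0, 256/3, -128, 2048/15, -4096/9, …
ICs: h(0) = 0, h′(0) = 0, h′′(0) = 0, h′′′(0) = 512, h′′′′(0) = -3072.

f: a_k = 0, 16, 0, -128/3, 0, 512/15, 0, …
g: a_k = 0, 16, -32, 256/3, -256, 4096/5, -8192/3, …
h₀=f·g: eliminate ⇒ L₀, order ≤ 2·2.
Integrate: L := L₀·Dx.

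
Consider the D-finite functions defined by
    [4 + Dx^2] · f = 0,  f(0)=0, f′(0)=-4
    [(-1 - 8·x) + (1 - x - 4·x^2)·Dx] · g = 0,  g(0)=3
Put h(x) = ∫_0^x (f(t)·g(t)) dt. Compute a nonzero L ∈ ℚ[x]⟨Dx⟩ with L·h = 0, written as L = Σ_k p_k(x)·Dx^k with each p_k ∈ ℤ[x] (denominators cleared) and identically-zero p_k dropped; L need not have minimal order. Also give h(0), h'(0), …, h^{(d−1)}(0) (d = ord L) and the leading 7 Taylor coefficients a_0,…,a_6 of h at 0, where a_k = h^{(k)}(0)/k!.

f: a_k = 0, -4, 0, 8/3, 0, -8/15, 0, …
g: a_k = 3, 3, 15, 27, 87, 195, 543, …
L₀ := L_f ⊗_s L_g (sym. prod.), ord ≤ 2.
h=∫h₀ ⇒ L = L₀·Dx.
L = (4 + 4·x + 16·x^2)·Dx + (2 + 16·x)·Dx^2 + (-1 + x + 4·x^2)·Dx^3  (order 3).
h: a_k = 0, 0, -6, -4, -13, -20, -258/5, …
ICs: h(0) = 0, h′(0) = 0, h′′(0) = -12.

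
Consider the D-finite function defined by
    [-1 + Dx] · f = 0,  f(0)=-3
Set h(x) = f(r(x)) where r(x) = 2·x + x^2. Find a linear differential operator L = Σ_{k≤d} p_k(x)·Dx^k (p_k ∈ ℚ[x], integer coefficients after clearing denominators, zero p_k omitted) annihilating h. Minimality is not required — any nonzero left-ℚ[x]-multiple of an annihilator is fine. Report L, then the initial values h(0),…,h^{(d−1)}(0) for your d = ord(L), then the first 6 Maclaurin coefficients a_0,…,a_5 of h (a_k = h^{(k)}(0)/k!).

L = (-2 - 2·x) + Dx  (order 1).
h: a_k = -3, -6, -9, -10, -19/2, -39/5, …
ICs: h(0) = -3.

f: a_k = -3, -3, -3/2, -1/2, -1/8, -1/40, …
Substitute x→r, Dx→(1/r')Dx; clear ⇒ L₀.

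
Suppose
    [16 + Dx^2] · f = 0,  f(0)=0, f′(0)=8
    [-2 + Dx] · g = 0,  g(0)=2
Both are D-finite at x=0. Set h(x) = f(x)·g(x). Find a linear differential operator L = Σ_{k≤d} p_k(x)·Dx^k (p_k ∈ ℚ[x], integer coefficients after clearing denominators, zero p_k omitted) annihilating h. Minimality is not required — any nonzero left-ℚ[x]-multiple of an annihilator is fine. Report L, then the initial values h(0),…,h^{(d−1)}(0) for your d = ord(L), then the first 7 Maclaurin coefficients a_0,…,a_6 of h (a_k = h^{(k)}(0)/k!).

L = 20 - 4·Dx + Dx^2  (order 2).
h: a_k = 0, 16, 32, -32/3, -64, -608/15, 704/45, …
ICs: h(0) = 0, h′(0) = 16.

f: a_k = 0, 8, 0, -64/3, 0, 256/15, 0, …
g: a_k = 2, 4, 4, 8/3, 4/3, 8/15, 8/45, …
h₀=f·g: eliminate ⇒ L₀, order ≤ 2·1.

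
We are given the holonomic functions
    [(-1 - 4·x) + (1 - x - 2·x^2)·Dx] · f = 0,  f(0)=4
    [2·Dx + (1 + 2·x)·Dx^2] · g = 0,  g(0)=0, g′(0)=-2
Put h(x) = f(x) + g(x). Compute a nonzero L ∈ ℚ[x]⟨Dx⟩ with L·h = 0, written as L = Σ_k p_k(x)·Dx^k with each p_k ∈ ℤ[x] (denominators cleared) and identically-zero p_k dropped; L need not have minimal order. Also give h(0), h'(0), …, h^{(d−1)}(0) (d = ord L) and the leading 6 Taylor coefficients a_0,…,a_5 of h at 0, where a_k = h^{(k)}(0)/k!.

f: a_k = 4, 4, 12, 20, 44, 84, …
g: a_k = 0, -2, 2, -8/3, 4, -32/5, …
Weyl lclm of L_f,L_g ⇒ L₀ (ord ≤ 3).
L = (54 + 228·x + 432·x^2 + 288·x^3 + 192·x^4)·Dx + (11 + 124·x + 464·x^2 + 704·x^3 + 592·x^4 + 320·x^5)·Dx^2 + (-4 - 19·x - 17·x^2 + 42·x^3 + 116·x^4 + 136·x^5 + 64·x^6)·Dx^3  (order 3).
h: a_k = 4, 2, 14, 52/3, 48, 388/5, …
ICs: h(0) = 4, h′(0) = 2, h′′(0) = 28.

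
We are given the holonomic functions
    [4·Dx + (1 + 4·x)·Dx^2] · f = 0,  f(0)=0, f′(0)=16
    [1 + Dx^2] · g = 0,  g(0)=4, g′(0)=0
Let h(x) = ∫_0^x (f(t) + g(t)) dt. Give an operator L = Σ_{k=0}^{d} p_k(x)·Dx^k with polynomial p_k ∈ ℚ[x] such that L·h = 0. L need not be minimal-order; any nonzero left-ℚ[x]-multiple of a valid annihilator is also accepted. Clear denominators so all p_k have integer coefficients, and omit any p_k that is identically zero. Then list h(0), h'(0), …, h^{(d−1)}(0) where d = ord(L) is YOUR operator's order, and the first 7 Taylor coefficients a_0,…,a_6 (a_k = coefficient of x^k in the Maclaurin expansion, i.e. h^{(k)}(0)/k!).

L = (388 + 32·x + 64·x^2)·Dx^2 + (33 + 140·x + 48·x^2 + 64·x^3)·Dx^3 + (388 + 32·x + 64·x^2)·Dx^4 + (33 + 140·x + 48·x^2 + 64·x^3)·Dx^5  (order 5).
h: a_k = 0, 4, 8, -34/3, 64/3, -307/6, 2048/15, …
ICs: h(0) = 0, h′(0) = 4, h′′(0) = 16, h′′′(0) = -68, h′′′′(0) = 512.

f: a_k = 0, 16, -32, 256/3, -256, 4096/5, -8192/3, …
g: a_k = 4, 0, -2, 0, 1/6, 0, -1/180, …
f+g: L₀ = lclm(L_f,L_g), ord ≤ 2+2.
h=∫₀ˣh₀: take L = L₀·Dx.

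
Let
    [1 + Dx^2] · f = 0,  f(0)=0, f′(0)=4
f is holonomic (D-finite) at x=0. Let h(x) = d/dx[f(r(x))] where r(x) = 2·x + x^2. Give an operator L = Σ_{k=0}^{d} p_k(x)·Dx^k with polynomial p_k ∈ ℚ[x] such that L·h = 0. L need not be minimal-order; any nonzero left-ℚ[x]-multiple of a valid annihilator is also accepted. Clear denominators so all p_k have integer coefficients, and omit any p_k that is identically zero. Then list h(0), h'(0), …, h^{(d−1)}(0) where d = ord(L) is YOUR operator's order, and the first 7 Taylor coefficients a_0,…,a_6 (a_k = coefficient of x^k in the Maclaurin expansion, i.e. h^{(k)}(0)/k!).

L = (7 + 16·x + 24·x^2 + 16·x^3 + 4·x^4) + (-3 - 3·x)·Dx + (1 + 2·x + x^2)·Dx^2  (order 2).
h: a_k = 8, 8, -16, -32, -44/3, 12, 808/45, …
ICs: h(0) = 8, h′(0) = 8.

f: a_k = 0, 4, 0, -2/3, 0, 1/30, 0, …
f∘r: x↦r, Dx↦Dx/r' in L_f ⇒ L₀.
Differentiate: ansatz ord ≤ ord L₀ ⇒ L.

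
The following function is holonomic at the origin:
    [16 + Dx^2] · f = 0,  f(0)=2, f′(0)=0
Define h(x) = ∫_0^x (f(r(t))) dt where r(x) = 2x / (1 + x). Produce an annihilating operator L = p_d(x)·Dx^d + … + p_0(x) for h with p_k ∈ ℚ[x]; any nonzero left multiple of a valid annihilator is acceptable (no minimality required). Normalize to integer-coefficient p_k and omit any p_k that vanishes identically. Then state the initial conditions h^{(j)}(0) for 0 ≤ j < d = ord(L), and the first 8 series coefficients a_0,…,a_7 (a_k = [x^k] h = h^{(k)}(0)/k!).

f: a_k = 2, 0, -16, 0, 64/3, 0, -512/45, 0, …
Change of var in L_f (x↦r) gives L₀.
h=∫h₀ ⇒ L = L₀·Dx.
L = 64·Dx + (2 + 6·x + 6·x^2 + 2·x^3)·Dx^2 + (1 + 4·x + 6·x^2 + 4·x^3 + x^4)·Dx^3  (order 3).
h: a_k = 0, 2, 0, -64/3, 32, 448/15, -1664/9, 106432/315, …
ICs: h(0) = 0, h′(0) = 2, h′′(0) = 0.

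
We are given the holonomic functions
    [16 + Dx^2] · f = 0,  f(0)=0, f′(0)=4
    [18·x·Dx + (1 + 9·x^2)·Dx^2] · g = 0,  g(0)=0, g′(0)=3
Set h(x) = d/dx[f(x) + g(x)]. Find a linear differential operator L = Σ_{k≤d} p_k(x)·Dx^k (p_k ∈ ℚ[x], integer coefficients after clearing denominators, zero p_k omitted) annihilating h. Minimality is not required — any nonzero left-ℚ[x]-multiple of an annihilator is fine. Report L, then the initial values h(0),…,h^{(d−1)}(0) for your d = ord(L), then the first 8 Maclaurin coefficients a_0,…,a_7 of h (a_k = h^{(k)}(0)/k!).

f: a_k = 0, 4, 0, -32/3, 0, 128/15, 0, -1024/315, …
g: a_k = 0, 3, 0, -9, 0, 243/5, 0, -2187/7, …
L₀ := lclm(L_f,L_g); ord L₀ ≤ 2+2.
h₀' ⇒ L via d/dx closure of L₀.
L = (-13248·x + 181440·x^3 + 186624·x^5) + (-16 + 6048·x^2 + 66096·x^4 + 93312·x^6)·Dx + (-828·x + 11340·x^3 + 11664·x^5)·Dx^2 + (-1 + 378·x^2 + 4131·x^4 + 5832·x^6)·Dx^3  (order 3).
h: a_k = 7, 0, -59, 0, 857/3, 0, -99439/45, 0, …
ICs: h(0) = 7, h′(0) = 0, h′′(0) = -118.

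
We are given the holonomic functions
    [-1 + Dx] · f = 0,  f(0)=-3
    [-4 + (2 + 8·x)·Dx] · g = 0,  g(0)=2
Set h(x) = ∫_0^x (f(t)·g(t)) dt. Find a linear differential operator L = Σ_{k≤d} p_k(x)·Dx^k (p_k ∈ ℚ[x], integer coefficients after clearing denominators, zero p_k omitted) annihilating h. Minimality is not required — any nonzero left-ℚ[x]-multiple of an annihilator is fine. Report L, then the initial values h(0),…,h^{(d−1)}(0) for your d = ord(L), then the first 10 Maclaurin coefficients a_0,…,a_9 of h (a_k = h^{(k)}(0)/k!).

f: a_k = -3, -3, -3/2, -1/2, -1/8, -1/40, -1/240, -1/1680, -1/13440, -1/120960, …
g: a_k = 2, 4, -4, 8, -20, 56, -168, 528, -1716, 5720, …
Sym-product of L_f,L_g gives L₀ (≤ ord 1).
h=∫₀ˣh₀: take L = L₀·Dx.
L = (-3 - 4·x)·Dx + (1 + 4·x)·Dx^2  (order 2).
h: a_k = 0, -6, -9, -1, -19/4, 159/20, -2371/120, 43487/840, -323377/2240, 25470911/60480, …
ICs: h(0) = 0, h′(0) = -6.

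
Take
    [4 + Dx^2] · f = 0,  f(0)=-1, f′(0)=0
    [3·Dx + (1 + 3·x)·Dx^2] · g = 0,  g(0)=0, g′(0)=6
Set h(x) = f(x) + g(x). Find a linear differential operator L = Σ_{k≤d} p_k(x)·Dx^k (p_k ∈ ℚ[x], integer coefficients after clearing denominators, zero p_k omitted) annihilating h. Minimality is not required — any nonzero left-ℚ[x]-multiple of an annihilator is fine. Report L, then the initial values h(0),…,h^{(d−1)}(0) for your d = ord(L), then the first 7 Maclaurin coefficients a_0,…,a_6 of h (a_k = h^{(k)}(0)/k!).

L = (348 + 144·x + 216·x^2)·Dx + (44 + 180·x + 216·x^2 + 216·x^3)·Dx^2 + (87 + 36·x + 54·x^2)·Dx^3 + (11 + 45·x + 54·x^2 + 54·x^3)·Dx^4  (order 4).
h: a_k = -1, 6, -7, 18, -247/6, 486/5, -10931/45, …
ICs: h(0) = -1, h′(0) = 6, h′′(0) = -14, h′′′(0) = 108.

f: a_k = -1, 0, 2, 0, -2/3, 0, 4/45, …
g: a_k = 0, 6, -9, 18, -81/2, 486/5, -243, …
Sum ⇒ L₀ = lclm(L_f,L_g) in ℚ(x)⟨Dx⟩.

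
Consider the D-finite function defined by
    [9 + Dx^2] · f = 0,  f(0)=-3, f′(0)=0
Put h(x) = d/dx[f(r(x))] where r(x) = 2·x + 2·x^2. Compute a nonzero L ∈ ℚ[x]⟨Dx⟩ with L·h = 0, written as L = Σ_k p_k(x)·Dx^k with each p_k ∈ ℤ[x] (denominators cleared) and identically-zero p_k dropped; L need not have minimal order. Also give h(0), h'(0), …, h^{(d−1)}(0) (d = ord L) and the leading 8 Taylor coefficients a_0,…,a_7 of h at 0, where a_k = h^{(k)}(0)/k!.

f: a_k = -3, 0, 27/2, 0, -81/8, 0, 243/80, 0, …
h₀=f(r): pull back L_f along r ⇒ L₀.
Differentiate: ansatz ord ≤ ord L₀ ⇒ L.
L = (48 + 288·x + 864·x^2 + 1152·x^3 + 576·x^4) + (-6 - 12·x)·Dx + (1 + 4·x + 4·x^2)·Dx^2  (order 2).
h: a_k = 0, 108, 324, -432, -3240, -23328/5, 18144/5, 736128/35, …
ICs: h(0) = 0, h′(0) = 108.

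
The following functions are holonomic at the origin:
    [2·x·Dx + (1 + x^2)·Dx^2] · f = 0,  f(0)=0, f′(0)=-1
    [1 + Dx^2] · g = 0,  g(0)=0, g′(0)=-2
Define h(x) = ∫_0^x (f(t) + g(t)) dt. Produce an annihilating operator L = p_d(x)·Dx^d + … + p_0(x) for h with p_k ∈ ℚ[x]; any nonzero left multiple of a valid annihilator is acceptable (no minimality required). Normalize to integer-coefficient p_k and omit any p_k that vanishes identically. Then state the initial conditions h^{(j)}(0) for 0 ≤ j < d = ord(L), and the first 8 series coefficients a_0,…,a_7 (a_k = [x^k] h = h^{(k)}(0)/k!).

L = (-22·x + 28·x^3 + 2·x^5)·Dx^2 + (-1 + 7·x^2 + 9·x^4 + x^6)·Dx^3 + (-22·x + 28·x^3 + 2·x^5)·Dx^4 + (-1 + 7·x^2 + 9·x^4 + x^6)·Dx^5  (order 5).
h: a_k = 0, 0, -3/2, 0, 1/6, 0, -13/360, 0, …
ICs: h(0) = 0, h′(0) = 0, h′′(0) = -3, h′′′(0) = 0, h′′′′(0) = 4.

f: a_k = 0, -1, 0, 1/3, 0, -1/5, 0, 1/7, …
g: a_k = 0, -2, 0, 1/3, 0, -1/60, 0, 1/2520, …
L₀ := lclm(L_f,L_g); ord L₀ ≤ 2+2.
Integrate: L := L₀·Dx.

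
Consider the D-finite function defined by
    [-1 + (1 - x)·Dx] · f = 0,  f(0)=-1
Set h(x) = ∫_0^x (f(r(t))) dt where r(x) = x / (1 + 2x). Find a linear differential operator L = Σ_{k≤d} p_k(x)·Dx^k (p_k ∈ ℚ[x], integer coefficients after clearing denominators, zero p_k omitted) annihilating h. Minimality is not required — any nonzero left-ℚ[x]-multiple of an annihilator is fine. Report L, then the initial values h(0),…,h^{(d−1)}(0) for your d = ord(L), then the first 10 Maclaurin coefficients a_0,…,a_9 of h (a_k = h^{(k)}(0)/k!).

L = -Dx + (1 + 3·x + 2·x^2)·Dx^2  (order 2).
h: a_k = 0, -1, -1/2, 1/3, -1/4, 1/5, -1/6, 1/7, -1/8, 1/9, …
ICs: h(0) = 0, h′(0) = -1.

f: a_k = -1, -1, -1, -1, -1, -1, -1, -1, -1, -1, …
h₀=f(r): pull back L_f along r ⇒ L₀.
h=∫₀ˣh₀: take L = L₀·Dx.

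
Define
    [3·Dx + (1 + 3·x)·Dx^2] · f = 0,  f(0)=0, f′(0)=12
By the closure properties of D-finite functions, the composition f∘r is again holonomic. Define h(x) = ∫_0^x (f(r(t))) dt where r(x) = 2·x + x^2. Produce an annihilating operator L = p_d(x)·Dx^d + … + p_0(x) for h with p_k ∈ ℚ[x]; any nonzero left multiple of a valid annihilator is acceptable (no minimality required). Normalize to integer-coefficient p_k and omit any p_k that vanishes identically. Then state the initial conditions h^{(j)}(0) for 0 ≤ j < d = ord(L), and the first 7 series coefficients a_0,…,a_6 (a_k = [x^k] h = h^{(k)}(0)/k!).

L = (5 + 6·x + 3·x^2)·Dx^2 + (1 + 7·x + 9·x^2 + 3·x^3)·Dx^3  (order 3).
h: a_k = 0, 0, 12, -20, 54, -882/5, 3204/5, …
ICs: h(0) = 0, h′(0) = 0, h′′(0) = 24.

f: a_k = 0, 12, -18, 36, -81, 972/5, -486, …
Change of var in L_f (x↦r) gives L₀.
h=∫h₀ ⇒ L = L₀·Dx.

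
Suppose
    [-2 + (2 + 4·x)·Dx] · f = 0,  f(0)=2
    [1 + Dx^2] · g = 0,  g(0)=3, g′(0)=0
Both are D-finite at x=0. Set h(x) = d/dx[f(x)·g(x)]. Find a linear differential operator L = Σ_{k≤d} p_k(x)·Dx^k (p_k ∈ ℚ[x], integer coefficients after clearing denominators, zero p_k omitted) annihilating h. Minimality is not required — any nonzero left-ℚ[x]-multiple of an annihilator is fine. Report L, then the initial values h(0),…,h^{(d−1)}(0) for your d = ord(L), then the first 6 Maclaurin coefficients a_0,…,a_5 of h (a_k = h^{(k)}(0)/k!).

L = (2 + 12·x + 16·x^2 + 8·x^3 + 4·x^4) + (1 - 6·x^2 - 4·x^3)·Dx + (1 + 5·x + 9·x^2 + 8·x^3 + 4·x^4)·Dx^2  (order 2).
h: a_k = 6, -12, 0, -8, 20, -184/5, …
ICs: h(0) = 6, h′(0) = -12.

f: a_k = 2, 2, -1, 1, -5/4, 7/4, …
g: a_k = 3, 0, -3/2, 0, 1/8, 0, …
Product ⇒ symmetric product L₀, ord ≤ 2.
Derive L from L₀ (diff closure).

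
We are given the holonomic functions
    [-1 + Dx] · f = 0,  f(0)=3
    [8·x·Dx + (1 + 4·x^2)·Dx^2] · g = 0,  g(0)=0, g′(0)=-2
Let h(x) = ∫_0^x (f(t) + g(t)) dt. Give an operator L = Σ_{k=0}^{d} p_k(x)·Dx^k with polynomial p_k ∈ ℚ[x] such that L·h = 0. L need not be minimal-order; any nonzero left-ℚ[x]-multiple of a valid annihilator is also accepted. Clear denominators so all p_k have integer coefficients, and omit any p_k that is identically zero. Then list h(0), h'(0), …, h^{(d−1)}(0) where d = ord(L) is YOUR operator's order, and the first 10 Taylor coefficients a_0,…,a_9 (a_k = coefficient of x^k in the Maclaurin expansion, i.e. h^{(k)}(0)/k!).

L = (8 - 8·x - 96·x^2 - 32·x^3)·Dx^2 + (-9 + 88·x^2 - 16·x^4)·Dx^3 + (1 + 8·x + 8·x^2 + 32·x^3 + 16·x^4)·Dx^4  (order 4).
h: a_k = 0, 3, 1/2, 1/2, 19/24, 1/40, -17/16, 1/1680, 30721/13440, 1/120960, …
ICs: h(0) = 0, h′(0) = 3, h′′(0) = 1, h′′′(0) = 3.

f: a_k = 3, 3, 3/2, 1/2, 1/8, 1/40, 1/240, 1/1680, 1/13440, 1/120960, …
g: a_k = 0, -2, 0, 8/3, 0, -32/5, 0, 128/7, 0, -512/9, …
f+g: L₀ = lclm(L_f,L_g), ord ≤ 1+2.
h=∫h₀ ⇒ L = L₀·Dx.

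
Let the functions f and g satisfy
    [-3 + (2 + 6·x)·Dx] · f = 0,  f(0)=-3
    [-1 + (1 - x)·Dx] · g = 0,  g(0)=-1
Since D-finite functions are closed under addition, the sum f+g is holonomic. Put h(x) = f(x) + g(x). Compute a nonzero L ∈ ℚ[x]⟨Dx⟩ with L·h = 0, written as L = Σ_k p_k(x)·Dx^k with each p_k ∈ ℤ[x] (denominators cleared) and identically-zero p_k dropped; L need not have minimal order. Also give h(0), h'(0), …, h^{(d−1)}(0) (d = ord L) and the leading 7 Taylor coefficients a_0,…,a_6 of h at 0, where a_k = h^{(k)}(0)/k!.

L = (21 + 27·x) + (-17 - 30·x - 81·x^2)·Dx + (-2 + 14·x + 42·x^2 - 54·x^3)·Dx^2  (order 2).
h: a_k = -4, -11/2, 19/8, -97/16, 1087/128, -5359/256, 44903/1024, …
ICs: h(0) = -4, h′(0) = -11/2.

f: a_k = -3, -9/2, 27/8, -81/16, 1215/128, -5103/256, 45927/1024, …
g: a_k = -1, -1, -1, -1, -1, -1, -1, …
Weyl lclm of L_f,L_g ⇒ L₀ (ord ≤ 2).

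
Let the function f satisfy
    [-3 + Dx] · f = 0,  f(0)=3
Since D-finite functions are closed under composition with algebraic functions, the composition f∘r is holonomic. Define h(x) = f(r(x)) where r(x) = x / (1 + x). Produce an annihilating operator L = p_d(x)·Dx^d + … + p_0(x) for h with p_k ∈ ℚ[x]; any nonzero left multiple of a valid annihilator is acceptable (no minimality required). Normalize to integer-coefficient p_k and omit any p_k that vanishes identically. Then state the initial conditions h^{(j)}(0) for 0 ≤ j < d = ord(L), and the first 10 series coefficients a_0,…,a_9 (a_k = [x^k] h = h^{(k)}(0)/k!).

L = -3 + (1 + 2·x + x^2)·Dx  (order 1).
h: a_k = 3, 9, 9/2, -9/2, 9/8, 63/40, -207/80, 1233/560, -4869/4480, -639/4480, …
ICs: h(0) = 3.

f: a_k = 3, 9, 27/2, 27/2, 81/8, 243/40, 243/80, 729/560, 2187/4480, 729/4480, …
Change of var in L_f (x↦r) gives L₀.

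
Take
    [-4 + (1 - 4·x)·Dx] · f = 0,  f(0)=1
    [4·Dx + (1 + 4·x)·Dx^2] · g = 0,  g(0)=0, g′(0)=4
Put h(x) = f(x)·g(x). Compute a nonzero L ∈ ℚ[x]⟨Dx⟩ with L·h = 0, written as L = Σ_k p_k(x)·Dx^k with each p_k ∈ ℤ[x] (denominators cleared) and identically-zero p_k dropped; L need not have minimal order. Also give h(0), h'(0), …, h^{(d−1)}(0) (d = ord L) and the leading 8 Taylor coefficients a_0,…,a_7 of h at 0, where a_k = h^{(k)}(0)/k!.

L = 16 + (4 + 48·x)·Dx + (-1 + 16·x^2)·Dx^2  (order 2).
h: a_k = 0, 4, 8, 160/3, 448/3, 12032/15, 37888/15, 1306624/105, …
ICs: h(0) = 0, h′(0) = 4.

f: a_k = 1, 4, 16, 64, 256, 1024, 4096, 16384, …
g: a_k = 0, 4, -8, 64/3, -64, 1024/5, -2048/3, 16384/7, …
f·g: L₀ = L_f ⊗_s L_g, ord ≤ 1·2.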